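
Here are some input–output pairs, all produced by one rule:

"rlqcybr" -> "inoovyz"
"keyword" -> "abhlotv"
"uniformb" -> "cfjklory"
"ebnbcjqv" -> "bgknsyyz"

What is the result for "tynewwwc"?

Looking at the pairs, the operation is to shift every letter 3 places backward in the alphabet (wrapping around), then sort the characters into alphabetical order.
Starting from "tynewwwc": after the first operation, "qvkbtttz"; after the second, "bkqtttvz".

bkqtttvz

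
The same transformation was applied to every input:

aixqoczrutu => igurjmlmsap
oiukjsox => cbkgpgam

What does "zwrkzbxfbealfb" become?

The rule is to move the first 3 characters to the end (rotate left by 3), then shift every letter 8 places backward in the alphabet (wrapping around).
Starting from "zwrkzbxfbealfb": after the first operation, "kzbxfbealfbzwr"; after the second, "crtpxtwsdxtroj".
(Check on "aixqoczrutu": → "qoczrutuaix" → "igurjmlmsap" ✓)

crtpxtwsdxtroj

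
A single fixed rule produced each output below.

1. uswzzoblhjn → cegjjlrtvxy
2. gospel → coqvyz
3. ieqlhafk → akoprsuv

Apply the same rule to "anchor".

bkmrxy

What's happening: shift every letter 10 places forward in the alphabet (wrapping around), then sort the characters into alphabetical order.
"anchor" → "kxmryb" → "bkmrxy".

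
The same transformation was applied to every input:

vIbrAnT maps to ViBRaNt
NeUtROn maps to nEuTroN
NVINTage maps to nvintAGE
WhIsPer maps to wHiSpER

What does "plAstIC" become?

PLaSTic

Each output is the input with this applied: flip the case of every letter.
So "plAstIC" becomes "PLaSTic".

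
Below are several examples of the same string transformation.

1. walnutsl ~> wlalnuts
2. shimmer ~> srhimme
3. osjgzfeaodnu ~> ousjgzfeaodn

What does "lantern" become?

lnanter

In each case the input is transformed by: swap the first and last characters, then move the last character to the front.
For "lantern", step one produces "nanterl"; step two turns that into "lnanter".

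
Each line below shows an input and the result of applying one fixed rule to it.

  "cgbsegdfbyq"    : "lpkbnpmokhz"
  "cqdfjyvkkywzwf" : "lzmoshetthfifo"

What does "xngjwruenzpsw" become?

Each output is the input with this applied: shift every letter 9 places forward in the alphabet (wrapping around).
"xngjwruenzpsw" → "gwpsfadnwiybf".

gwpsfadnwiybf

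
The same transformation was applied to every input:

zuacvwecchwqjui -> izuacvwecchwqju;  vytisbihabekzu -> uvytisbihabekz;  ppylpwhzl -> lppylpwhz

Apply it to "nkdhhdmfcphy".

What's happening: move the last character to the front.
So "nkdhhdmfcphy" becomes "ynkdhhdmfcph".

ynkdhhdmfcph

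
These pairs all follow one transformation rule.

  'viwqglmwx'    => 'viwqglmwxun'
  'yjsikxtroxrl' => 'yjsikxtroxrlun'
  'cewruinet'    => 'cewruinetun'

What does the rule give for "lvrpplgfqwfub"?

The rule is to append "un".
Applying that to "lvrpplgfqwfub" gives "lvrpplgfqwfubun".

lvrpplgfqwfubun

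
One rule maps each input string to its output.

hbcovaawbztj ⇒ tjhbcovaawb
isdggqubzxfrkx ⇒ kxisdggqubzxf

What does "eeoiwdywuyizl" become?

zleeoiwdywuy

The rule is to move the last 2 characters to the front (rotate right by 2), then delete the last character.
Working it through for "eeoiwdywuyizl": intermediate "zleeoiwdywuyi", final "zleeoiwdywuy".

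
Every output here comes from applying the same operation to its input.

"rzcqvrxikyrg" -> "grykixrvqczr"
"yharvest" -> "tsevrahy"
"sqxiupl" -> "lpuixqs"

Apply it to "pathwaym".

myawhtap

What's happening: reverse the string.
On "pathwaym" that produces "myawhtap".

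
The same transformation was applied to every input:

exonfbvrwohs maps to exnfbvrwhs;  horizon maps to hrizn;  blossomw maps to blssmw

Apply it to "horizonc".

Rule — remove every "o".
On "horizonc" that produces "hriznc".

hriznc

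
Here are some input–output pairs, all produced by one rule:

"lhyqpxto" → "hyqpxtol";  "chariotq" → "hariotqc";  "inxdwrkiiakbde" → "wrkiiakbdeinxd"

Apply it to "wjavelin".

In each case the input is transformed by: swap the front and back halves of the string, then move the last 3 characters to the front (rotate right by 3).
"wjavelin" → "elinwjav" → "javelinw".

javelinw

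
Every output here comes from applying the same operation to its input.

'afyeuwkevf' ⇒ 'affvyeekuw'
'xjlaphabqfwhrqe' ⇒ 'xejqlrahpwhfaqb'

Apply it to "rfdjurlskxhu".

Each output is the input with this applied: take characters alternately from the front and the back (1st, last, 2nd, 2nd-last, ...).
On "rfdjurlskxhu" that produces "rufhdxjkusrl".

rufhdxjkusrl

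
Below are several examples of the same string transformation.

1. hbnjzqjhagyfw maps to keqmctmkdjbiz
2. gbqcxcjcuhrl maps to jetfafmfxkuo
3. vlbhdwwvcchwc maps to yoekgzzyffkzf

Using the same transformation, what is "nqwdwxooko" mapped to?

The rule is to shift every letter 3 places forward in the alphabet (wrapping around).
Doing the same to "nqwdwxooko": "qtzgzarrnr".

qtzgzarrnr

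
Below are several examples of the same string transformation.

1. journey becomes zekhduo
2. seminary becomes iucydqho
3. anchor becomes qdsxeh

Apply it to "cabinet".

Each output is the input with this applied: shift every letter 10 places backward in the alphabet (wrapping around).
Doing the same to "cabinet": "sqryduj".

sqryduj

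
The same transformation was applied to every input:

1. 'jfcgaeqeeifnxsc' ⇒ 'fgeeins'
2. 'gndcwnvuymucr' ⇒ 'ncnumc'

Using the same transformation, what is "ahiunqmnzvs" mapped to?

Rule — keep every other character starting from the second (positions 2nd, 4th, 6th, ...).
So "ahiunqmnzvs" becomes "huqnv".

huqnv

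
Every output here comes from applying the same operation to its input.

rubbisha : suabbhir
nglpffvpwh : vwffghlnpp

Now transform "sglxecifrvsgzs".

xzcefggilrsssv

The transformation: sort the characters into alphabetical order, then move the last 2 characters to the front (rotate right by 2).
Doing the same to "sglxecifrvsgzs": "xzcefggilrsssv".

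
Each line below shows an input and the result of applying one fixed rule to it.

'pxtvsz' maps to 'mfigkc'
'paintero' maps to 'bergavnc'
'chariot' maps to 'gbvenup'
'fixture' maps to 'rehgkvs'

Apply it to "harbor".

eboenu

The transformation: shift every letter 13 places forward in the alphabet (wrapping around) — i.e. ROT13, then reverse the string.
Working it through for "harbor": intermediate "uneobe", final "eboenu".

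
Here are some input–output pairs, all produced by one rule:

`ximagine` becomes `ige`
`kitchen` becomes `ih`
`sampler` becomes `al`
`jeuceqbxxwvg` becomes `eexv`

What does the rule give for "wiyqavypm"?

iap

Looking at the pairs, the operation is to keep one character in every 3, starting at position 2 (positions 2nd, 5th, 8th, ...).
On "wiyqavypm" that produces "iap".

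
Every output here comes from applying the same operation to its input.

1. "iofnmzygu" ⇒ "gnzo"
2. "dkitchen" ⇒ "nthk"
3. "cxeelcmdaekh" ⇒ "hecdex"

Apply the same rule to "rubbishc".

What's happening: keep every other character starting from the second (positions 2nd, 4th, 6th, ...), then swap the first and last characters.
For "rubbishc" the result is "cbsu".

cbsu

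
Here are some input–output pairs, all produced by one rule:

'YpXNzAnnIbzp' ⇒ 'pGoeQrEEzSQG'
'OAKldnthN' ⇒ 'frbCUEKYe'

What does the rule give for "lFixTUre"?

CwZOklIV

Each output is the input with this applied: flip the case of every letter, then shift every letter 9 places backward in the alphabet (wrapping around).
On "lFixTUre": the first step gives "LfIXtuRE", and the second then gives "CwZOklIV".
(Check on "OAKldnthN": → "oakLDNTHn" → "frbCUEKYe" ✓)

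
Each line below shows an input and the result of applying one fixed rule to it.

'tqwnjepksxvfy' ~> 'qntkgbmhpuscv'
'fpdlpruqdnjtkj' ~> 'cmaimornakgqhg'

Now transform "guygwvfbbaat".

drvdtscyyxxq

The rule is to shift every letter 3 places backward in the alphabet (wrapping around).
On "guygwvfbbaat" that produces "drvdtscyyxxq".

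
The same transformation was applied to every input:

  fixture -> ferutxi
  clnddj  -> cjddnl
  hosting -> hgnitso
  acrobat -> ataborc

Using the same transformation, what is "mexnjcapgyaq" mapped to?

mqaygpacjnxe

The transformation: reverse the string, then move the last character to the front.
Working it through for "mexnjcapgyaq": intermediate "qaygpacjnxem", final "mqaygpacjnxe".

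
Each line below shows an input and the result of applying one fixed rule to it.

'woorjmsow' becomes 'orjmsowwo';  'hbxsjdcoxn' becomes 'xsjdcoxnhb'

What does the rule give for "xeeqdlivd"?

eqdlivdxe

Rule — move the first 2 characters to the end (rotate left by 2).
For "xeeqdlivd" the result is "eqdlivdxe".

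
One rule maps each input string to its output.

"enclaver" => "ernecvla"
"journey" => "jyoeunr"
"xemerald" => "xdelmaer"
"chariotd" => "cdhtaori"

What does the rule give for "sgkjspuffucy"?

Each output is the input with this applied: take characters alternately from the front and the back (1st, last, 2nd, 2nd-last, ...).
So "sgkjspuffucy" becomes "sygckujfsfpu".

sygckujfsfpu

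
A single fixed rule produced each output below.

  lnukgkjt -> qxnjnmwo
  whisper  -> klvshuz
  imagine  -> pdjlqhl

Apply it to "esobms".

vrepvh

The rule is to shift every letter 3 places forward in the alphabet (wrapping around), then move the first character to the end.
For "esobms", step one produces "hvrepv"; step two turns that into "vrepvh".
(Check on "whisper": → "zklvshu" → "klvshuz" ✓)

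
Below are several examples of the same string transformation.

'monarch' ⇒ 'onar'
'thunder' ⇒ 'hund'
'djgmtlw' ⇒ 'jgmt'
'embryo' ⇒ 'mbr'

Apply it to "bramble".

ramb

The rule is to move the last 2 characters to the front (rotate right by 2), then delete the first 3 characters.
Doing the same to "bramble": "ramb".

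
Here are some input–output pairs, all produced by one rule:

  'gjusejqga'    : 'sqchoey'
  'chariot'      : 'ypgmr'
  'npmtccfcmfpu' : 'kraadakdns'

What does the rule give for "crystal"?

wqryj

Looking at the pairs, the operation is to shift every letter 2 places backward in the alphabet (wrapping around), then delete the first 2 characters.
On "crystal" that produces "wqryj".
(Check on "npmtccfcmfpu": → "lnkraadakdns" → "kraadakdns" ✓)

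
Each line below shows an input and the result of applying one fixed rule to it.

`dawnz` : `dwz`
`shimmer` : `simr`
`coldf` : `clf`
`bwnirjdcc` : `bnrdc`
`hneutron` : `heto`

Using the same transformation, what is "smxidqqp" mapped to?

What's happening: keep every other character starting from the first (positions 1st, 3rd, 5th, ...).
Doing the same to "smxidqqp": "sxdq".

sxdq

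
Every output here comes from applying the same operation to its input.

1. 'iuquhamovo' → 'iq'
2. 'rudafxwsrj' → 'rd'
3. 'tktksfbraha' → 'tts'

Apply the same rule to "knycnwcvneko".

kyn

Looking at the pairs, the operation is to keep every other character starting from the first (positions 1st, 3rd, 5th, ...), then delete the last 3 characters.
On "knycnwcvneko": the first step gives "kyncnk", and the second then gives "kyn".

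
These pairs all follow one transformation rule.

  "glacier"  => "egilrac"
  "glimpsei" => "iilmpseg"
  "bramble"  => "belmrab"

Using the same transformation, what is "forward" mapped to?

Each output is the input with this applied: sort the characters into alphabetical order, then move the first 2 characters to the end (rotate left by 2).
"forward" → "adforrw" → "forrwad".

forrwad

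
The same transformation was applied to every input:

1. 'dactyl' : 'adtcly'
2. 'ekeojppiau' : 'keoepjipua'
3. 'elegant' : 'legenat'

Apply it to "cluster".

Looking at the pairs, the operation is to swap each adjacent pair of characters (1↔2, 3↔4, ...).
Applying that to "cluster" gives "lcsuetr".

lcsuetr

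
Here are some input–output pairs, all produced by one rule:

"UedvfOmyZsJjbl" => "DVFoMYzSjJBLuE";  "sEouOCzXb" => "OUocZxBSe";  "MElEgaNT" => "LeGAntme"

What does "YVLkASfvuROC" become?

lKasFVUrocyv

The rule is to flip the case of every letter, then move the first 2 characters to the end (rotate left by 2).
Starting from "YVLkASfvuROC": after the first operation, "yvlKasFVUroc"; after the second, "lKasFVUrocyv".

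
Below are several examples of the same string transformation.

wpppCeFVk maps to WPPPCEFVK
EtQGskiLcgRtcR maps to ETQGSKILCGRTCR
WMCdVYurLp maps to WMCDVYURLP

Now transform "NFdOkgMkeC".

What's happening: convert every letter to uppercase.
On "NFdOkgMkeC" that produces "NFDOKGMKEC".

NFDOKGMKEC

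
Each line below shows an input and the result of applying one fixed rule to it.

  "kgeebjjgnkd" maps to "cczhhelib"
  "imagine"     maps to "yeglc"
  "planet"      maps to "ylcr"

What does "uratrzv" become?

yrpxt

The transformation: delete the first 2 characters, then shift every letter 2 places backward in the alphabet (wrapping around).
For "uratrzv", step one produces "atrzv"; step two turns that into "yrpxt".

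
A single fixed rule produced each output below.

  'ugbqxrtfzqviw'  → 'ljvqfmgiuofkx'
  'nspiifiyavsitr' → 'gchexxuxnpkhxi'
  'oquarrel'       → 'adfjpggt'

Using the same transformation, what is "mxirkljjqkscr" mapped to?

The pattern: shift every letter 11 places backward in the alphabet (wrapping around), then move the last character to the front.
Starting from "mxirkljjqkscr": after the first operation, "bmxgzayyfzhrg"; after the second, "gbmxgzayyfzhr".

gbmxgzayyfzhr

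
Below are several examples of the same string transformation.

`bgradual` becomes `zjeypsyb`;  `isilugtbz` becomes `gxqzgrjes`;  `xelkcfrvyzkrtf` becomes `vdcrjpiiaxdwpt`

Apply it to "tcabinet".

rracylzg

Rule — take characters alternately from the front and the back (1st, last, 2nd, 2nd-last, ...), then shift every letter 2 places backward in the alphabet (wrapping around).
For "tcabinet", step one produces "ttceanbi"; step two turns that into "rracylzg".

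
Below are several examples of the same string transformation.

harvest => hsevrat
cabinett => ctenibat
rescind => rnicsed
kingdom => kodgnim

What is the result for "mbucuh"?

mucubh

The pattern: reverse the string, then swap the first and last characters.
"mbucuh" → "hucubm" → "mucubh".
(Check on "kingdom": → "modgnik" → "kodgnim" ✓)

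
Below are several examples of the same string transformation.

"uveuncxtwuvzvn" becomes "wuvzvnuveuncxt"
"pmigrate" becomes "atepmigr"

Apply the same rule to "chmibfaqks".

The transformation: swap the front and back halves of the string, then move the first character to the end.
Starting from "chmibfaqks": after the first operation, "faqkschmib"; after the second, "aqkschmibf".

aqkschmibf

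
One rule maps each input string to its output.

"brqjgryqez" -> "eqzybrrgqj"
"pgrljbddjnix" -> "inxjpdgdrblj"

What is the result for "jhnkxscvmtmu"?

mtumjvhcnskx

In each case the input is transformed by: move the last 2 characters to the front (rotate right by 2), then take characters alternately from the front and the back (1st, last, 2nd, 2nd-last, ...).
On "jhnkxscvmtmu": the first step gives "mujhnkxscvmt", and the second then gives "mtumjvhcnskx".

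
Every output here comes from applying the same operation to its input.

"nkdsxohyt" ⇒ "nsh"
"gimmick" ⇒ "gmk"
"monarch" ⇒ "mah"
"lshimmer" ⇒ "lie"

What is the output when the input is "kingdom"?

What's happening: keep one character in every 3, starting at position 1 (positions 1st, 4th, 7th, ...).
Applying that to "kingdom" gives "kgm".

kgm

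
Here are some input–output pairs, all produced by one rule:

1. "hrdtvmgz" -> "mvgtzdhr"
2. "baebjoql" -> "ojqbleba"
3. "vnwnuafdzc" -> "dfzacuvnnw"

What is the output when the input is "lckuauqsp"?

qusapulkc

The transformation: move the last 3 characters to the front (rotate right by 3), then take characters alternately from the front and the back (1st, last, 2nd, 2nd-last, ...).
"lckuauqsp" → "qsplckuau" → "qusapulkc".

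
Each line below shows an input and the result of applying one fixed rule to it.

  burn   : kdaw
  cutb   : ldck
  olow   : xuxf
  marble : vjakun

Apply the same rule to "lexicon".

The transformation: shift every letter 9 places forward in the alphabet (wrapping around).
On "lexicon" that produces "ungrlxw".

ungrlxw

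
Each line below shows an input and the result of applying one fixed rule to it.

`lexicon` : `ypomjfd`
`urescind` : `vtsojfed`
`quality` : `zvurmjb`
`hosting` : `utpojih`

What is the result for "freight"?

The transformation: shift every letter 1 place forward in the alphabet (wrapping around), then sort the characters into reverse alphabetical order.
On "freight": the first step gives "gsfjhiu", and the second then gives "usjihgf".

usjihgf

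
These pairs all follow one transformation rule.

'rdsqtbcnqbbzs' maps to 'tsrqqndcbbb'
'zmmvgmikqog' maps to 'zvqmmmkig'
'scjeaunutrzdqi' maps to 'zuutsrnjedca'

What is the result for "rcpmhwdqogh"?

wrqpomhdc

Looking at the pairs, the operation is to delete the last 2 characters, then sort the characters into reverse alphabetical order.
On "rcpmhwdqogh": the first step gives "rcpmhwdqo", and the second then gives "wrqpomhdc".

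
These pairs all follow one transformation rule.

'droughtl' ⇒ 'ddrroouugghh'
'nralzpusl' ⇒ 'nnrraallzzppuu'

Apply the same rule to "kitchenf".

kkiittcchhee

What's happening: delete the last 2 characters, then double every character.
On "kitchenf": the first step gives "kitche", and the second then gives "kkiittcchhee".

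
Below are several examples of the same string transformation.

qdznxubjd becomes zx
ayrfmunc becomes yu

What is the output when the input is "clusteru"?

The pattern: sort the characters into reverse alphabetical order, then keep only the first 2 characters.
Applying both steps to "clusteru": "uutsrlec", then "uu".

uu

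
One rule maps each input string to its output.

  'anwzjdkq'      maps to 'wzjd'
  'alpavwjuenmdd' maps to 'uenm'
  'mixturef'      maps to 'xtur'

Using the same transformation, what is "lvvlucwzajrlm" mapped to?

Rule — move the last 2 characters to the front (rotate right by 2), then keep only the last 4 characters.
For "lvvlucwzajrlm" the result is "zajr".

zajr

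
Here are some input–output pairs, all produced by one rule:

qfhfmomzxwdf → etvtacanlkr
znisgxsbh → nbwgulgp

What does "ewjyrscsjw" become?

skxmfgqgx

Each output is the input with this applied: shift every letter 12 places backward in the alphabet (wrapping around), then delete the last character.
On "ewjyrscsjw": the first step gives "skxmfgqgxk", and the second then gives "skxmfgqgx".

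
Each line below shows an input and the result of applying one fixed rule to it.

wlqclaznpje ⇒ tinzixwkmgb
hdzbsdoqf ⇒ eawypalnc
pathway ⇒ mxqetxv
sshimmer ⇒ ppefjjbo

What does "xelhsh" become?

ubiepe

Looking at the pairs, the operation is to shift every letter 3 places backward in the alphabet (wrapping around).
On "xelhsh" that produces "ubiepe".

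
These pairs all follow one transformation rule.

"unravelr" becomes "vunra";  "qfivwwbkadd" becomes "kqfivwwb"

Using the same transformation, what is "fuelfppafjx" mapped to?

afuelfpp

Each output is the input with this applied: delete the last 3 characters, then move the last character to the front.
Working it through for "fuelfppafjx": intermediate "fuelfppa", final "afuelfpp".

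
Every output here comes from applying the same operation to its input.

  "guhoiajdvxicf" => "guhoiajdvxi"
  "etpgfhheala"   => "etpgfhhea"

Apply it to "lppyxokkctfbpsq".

What's happening: delete the last 2 characters.
Applying that to "lppyxokkctfbpsq" gives "lppyxokkctfbp".

lppyxokkctfbp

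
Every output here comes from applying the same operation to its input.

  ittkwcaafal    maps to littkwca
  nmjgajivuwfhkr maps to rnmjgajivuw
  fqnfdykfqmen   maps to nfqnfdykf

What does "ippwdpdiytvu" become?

uippwdpdi

Each output is the input with this applied: move the last character to the front, then delete the last 3 characters.
For "ippwdpdiytvu", step one produces "uippwdpdiytv"; step two turns that into "uippwdpdi".
(Check on "fqnfdykfqmen": → "nfqnfdykfqme" → "nfqnfdykf" ✓)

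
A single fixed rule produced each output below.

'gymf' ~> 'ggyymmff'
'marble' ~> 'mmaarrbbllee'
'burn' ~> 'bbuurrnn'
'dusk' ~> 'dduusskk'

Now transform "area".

The pattern: double every character.
So "area" becomes "aarreeaa".

aarreeaa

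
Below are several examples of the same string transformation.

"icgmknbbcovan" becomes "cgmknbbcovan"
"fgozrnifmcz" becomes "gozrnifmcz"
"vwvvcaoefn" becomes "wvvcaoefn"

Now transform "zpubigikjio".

pubigikjio

The rule is to delete the first character.
On "zpubigikjio" that produces "pubigikjio".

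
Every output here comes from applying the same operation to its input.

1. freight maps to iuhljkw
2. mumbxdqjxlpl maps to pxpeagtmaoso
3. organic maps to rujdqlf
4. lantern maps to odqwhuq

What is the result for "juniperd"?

mxqlshug

What's happening: shift every letter 3 places forward in the alphabet (wrapping around).
Applying that to "juniperd" gives "mxqlshug".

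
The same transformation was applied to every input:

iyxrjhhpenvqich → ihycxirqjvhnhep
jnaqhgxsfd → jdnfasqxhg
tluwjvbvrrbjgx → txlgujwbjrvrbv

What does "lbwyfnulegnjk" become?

lkbjwnygfenlu

Each output is the input with this applied: take characters alternately from the front and the back (1st, last, 2nd, 2nd-last, ...).
For "lbwyfnulegnjk" the result is "lkbjwnygfenlu".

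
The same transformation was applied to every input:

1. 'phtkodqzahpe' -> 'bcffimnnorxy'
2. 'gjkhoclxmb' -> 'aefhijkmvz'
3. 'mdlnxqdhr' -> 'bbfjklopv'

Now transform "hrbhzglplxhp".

efffjjnnpvxz

Rule — shift every letter 2 places backward in the alphabet (wrapping around), then sort the characters into alphabetical order.
Starting from "hrbhzglplxhp": after the first operation, "fpzfxejnjvfn"; after the second, "efffjjnnpvxz".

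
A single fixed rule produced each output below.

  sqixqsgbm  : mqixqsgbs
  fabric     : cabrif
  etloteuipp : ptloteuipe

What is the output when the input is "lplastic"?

cplastil

What's happening: swap the first and last characters.
On "lplastic" that produces "cplastil".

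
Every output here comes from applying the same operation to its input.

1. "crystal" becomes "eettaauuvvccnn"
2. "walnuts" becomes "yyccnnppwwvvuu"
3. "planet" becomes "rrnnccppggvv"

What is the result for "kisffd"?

The pattern: shift every letter 2 places forward in the alphabet (wrapping around), then double every character.
Starting from "kisffd": after the first operation, "mkuhhf"; after the second, "mmkkuuhhhhff".

mmkkuuhhhhff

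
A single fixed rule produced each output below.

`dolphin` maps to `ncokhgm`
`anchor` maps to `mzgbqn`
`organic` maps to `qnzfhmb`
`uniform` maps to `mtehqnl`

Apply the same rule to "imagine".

Looking at the pairs, the operation is to swap each adjacent pair of characters (1↔2, 3↔4, ...), then shift every letter 1 place backward in the alphabet (wrapping around).
Starting from "imagine": after the first operation, "miganie"; after the second, "lhfzmhd".

lhfzmhd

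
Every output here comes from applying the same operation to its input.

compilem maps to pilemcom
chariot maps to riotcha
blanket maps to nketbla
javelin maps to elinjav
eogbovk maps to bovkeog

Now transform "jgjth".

Each output is the input with this applied: move the first 3 characters to the end (rotate left by 3).
On "jgjth" that produces "thjgj".

thjgj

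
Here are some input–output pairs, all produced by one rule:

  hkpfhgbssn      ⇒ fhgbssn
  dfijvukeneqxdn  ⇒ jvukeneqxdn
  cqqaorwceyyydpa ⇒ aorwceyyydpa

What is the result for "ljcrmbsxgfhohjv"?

rmbsxgfhohjv

In each case the input is transformed by: delete the first 3 characters.
For "ljcrmbsxgfhohjv" the result is "rmbsxgfhohjv".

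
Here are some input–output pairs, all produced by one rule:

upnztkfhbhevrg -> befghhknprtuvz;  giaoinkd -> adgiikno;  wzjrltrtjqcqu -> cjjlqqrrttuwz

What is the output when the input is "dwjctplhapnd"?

Each output is the input with this applied: sort the characters into alphabetical order.
Doing the same to "dwjctplhapnd": "acddhjlnpptw".

acddhjlnpptw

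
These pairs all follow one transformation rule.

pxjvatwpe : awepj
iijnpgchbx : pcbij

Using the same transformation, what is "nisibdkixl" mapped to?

bkxns

The transformation: keep every other character starting from the first (positions 1st, 3rd, 5th, ...), then move the last 3 characters to the front (rotate right by 3).
Doing the same to "nisibdkixl": "bkxns".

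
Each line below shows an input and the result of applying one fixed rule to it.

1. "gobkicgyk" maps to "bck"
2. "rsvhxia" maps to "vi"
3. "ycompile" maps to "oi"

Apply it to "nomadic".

mi

The pattern: keep one character in every 3, starting at position 3 (positions 3rd, 6th, 9th, ...).
So "nomadic" becomes "mi".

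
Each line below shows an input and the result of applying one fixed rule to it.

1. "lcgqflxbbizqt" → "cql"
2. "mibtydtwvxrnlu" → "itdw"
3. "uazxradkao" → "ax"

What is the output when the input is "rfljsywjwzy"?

What's happening: keep every other character starting from the second (positions 2nd, 4th, 6th, ...), then delete the last 3 characters.
On "rfljsywjwzy": the first step gives "fjyjz", and the second then gives "fj".

fj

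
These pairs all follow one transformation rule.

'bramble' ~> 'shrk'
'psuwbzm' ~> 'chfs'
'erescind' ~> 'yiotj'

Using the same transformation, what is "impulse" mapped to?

aryk

The rule is to delete the first 3 characters, then shift every letter 6 places forward in the alphabet (wrapping around).
Working it through for "impulse": intermediate "ulse", final "aryk".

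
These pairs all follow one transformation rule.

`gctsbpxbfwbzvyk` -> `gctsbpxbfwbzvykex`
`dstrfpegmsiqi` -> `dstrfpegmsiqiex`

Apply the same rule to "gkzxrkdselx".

The rule is to append "ex".
Applying that to "gkzxrkdselx" gives "gkzxrkdselxex".

gkzxrkdselxex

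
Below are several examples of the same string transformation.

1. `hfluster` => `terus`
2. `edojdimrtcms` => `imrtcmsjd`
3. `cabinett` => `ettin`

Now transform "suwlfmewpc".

mewpclf

Each output is the input with this applied: delete the first 3 characters, then move the first 2 characters to the end (rotate left by 2).
For "suwlfmewpc", step one produces "lfmewpc"; step two turns that into "mewpclf".
(Check on "hfluster": → "uster" → "terus" ✓)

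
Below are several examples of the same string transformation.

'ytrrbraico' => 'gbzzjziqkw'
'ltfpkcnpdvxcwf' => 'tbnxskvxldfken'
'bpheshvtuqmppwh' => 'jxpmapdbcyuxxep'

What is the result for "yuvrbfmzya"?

The transformation: shift every letter 8 places forward in the alphabet (wrapping around).
"yuvrbfmzya" → "gcdzjnuhgi".

gcdzjnuhgi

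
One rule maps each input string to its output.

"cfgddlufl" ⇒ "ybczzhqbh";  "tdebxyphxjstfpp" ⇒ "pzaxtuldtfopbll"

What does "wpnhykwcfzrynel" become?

The transformation: shift every letter 4 places backward in the alphabet (wrapping around).
On "wpnhykwcfzrynel" that produces "sljdugsybvnujah".

sljdugsybvnujah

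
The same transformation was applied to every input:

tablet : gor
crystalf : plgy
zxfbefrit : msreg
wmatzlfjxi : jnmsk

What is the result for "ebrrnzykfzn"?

The pattern: shift every letter 13 places forward in the alphabet (wrapping around) — i.e. ROT13, then keep every other character starting from the first (positions 1st, 3rd, 5th, ...).
Applying both steps to "ebrrnzykfzn": "roeeamlxsma", then "realsa".
(Check on "tablet": → "gnoyrg" → "gor" ✓)

realsa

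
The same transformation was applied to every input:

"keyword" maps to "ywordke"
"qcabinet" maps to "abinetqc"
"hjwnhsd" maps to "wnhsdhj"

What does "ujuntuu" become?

untuuuj

The pattern: move the first 2 characters to the end (rotate left by 2).
So "ujuntuu" becomes "untuuuj".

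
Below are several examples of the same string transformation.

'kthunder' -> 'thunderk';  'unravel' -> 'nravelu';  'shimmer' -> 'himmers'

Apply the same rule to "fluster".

Each output is the input with this applied: move the first character to the end.
"fluster" → "lusterf".

lusterf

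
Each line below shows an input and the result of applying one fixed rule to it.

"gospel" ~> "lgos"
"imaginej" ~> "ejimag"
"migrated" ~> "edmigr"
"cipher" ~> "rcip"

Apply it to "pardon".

The pattern: swap the front and back halves of the string, then delete the first 2 characters.
Working it through for "pardon": intermediate "donpar", final "npar".

npar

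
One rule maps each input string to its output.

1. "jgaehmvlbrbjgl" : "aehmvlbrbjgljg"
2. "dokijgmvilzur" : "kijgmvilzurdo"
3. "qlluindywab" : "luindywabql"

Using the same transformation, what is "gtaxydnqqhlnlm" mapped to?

Each output is the input with this applied: move the first 2 characters to the end (rotate left by 2).
On "gtaxydnqqhlnlm" that produces "axydnqqhlnlmgt".

axydnqqhlnlmgt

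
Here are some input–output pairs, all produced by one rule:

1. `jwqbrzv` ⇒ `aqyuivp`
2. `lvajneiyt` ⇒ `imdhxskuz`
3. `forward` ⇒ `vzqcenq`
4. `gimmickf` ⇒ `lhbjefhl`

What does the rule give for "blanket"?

What's happening: shift every letter 1 place backward in the alphabet (wrapping around), then move the first 3 characters to the end (rotate left by 3).
So "blanket" becomes "mjdsakz".

mjdsakz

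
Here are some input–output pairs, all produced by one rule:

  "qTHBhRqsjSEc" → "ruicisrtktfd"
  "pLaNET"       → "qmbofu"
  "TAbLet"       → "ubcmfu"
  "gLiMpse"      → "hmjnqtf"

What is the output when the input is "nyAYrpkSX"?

ozbzsqlty

The rule is to shift every letter 1 place forward in the alphabet (wrapping around), then convert every letter to lowercase.
Applying that to "nyAYrpkSX" gives "ozbzsqlty".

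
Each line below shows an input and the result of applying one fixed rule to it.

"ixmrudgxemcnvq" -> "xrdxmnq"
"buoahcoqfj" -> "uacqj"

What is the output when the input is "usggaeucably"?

sgecby

Each output is the input with this applied: keep every other character starting from the second (positions 2nd, 4th, 6th, ...).
Applying that to "usggaeucably" gives "sgecby".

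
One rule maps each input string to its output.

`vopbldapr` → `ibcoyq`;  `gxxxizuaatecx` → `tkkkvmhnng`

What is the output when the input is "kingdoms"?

Looking at the pairs, the operation is to shift every letter 13 places forward in the alphabet (wrapping around) — i.e. ROT13, then delete the last 3 characters.
"kingdoms" → "xvatqbzf" → "xvatq".

xvatq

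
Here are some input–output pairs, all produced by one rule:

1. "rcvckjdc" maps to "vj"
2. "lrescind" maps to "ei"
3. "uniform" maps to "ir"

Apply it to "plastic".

In each case the input is transformed by: keep one character in every 3, starting at position 3 (positions 3rd, 6th, 9th, ...).
Applying that to "plastic" gives "ai".

ai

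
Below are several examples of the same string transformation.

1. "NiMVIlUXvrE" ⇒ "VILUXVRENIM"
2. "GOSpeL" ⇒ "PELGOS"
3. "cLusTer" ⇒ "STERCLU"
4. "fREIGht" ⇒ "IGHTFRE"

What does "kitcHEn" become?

Rule — move the first 3 characters to the end (rotate left by 3), then convert every letter to uppercase.
For "kitcHEn", step one produces "cHEnkit"; step two turns that into "CHENKIT".
(Check on "GOSpeL": → "peLGOS" → "PELGOS" ✓)

CHENKIT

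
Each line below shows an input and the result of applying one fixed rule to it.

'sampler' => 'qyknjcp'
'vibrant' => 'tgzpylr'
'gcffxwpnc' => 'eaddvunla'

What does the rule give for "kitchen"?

In each case the input is transformed by: shift every letter 2 places backward in the alphabet (wrapping around).
On "kitchen" that produces "igrafcl".

igrafcl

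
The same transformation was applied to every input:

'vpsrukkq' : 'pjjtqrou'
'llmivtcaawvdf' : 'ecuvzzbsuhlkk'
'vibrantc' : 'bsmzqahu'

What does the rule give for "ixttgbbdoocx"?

wbnncaafsswh

Looking at the pairs, the operation is to shift every letter 1 place backward in the alphabet (wrapping around), then reverse the string.
Working it through for "ixttgbbdoocx": intermediate "hwssfaacnnbw", final "wbnncaafsswh".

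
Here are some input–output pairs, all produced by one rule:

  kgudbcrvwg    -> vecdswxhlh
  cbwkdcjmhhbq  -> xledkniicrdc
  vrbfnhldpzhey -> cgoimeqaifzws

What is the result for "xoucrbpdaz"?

vdscqebayp

Rule — move the first 2 characters to the end (rotate left by 2), then shift every letter 1 place forward in the alphabet (wrapping around).
"xoucrbpdaz" → "ucrbpdazxo" → "vdscqebayp".
(Check on "kgudbcrvwg": → "udbcrvwgkg" → "vecdswxhlh" ✓)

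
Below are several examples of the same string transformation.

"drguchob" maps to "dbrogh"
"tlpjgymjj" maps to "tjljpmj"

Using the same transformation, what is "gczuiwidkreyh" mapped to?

ghcyzeurikw

Looking at the pairs, the operation is to take characters alternately from the front and the back (1st, last, 2nd, 2nd-last, ...), then delete the last 2 characters.
Working it through for "gczuiwidkreyh": intermediate "ghcyzeurikwdi", final "ghcyzeurikw".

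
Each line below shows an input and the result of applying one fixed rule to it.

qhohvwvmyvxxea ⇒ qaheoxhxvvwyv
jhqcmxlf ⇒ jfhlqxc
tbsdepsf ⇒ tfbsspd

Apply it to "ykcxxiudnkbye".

yekycbxkxnid

The transformation: take characters alternately from the front and the back (1st, last, 2nd, 2nd-last, ...), then delete the last character.
On "ykcxxiudnkbye": the first step gives "yekycbxkxnidu", and the second then gives "yekycbxkxnid".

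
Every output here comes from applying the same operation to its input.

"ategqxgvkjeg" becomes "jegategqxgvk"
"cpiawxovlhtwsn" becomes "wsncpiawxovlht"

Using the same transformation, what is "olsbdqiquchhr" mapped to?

Rule — move the last 3 characters to the front (rotate right by 3).
On "olsbdqiquchhr" that produces "hhrolsbdqiquc".

hhrolsbdqiquc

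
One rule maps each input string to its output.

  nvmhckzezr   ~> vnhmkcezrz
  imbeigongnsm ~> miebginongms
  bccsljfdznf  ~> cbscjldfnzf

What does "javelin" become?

What's happening: swap each adjacent pair of characters (1↔2, 3↔4, ...).
Doing the same to "javelin": "ajeviln".

ajeviln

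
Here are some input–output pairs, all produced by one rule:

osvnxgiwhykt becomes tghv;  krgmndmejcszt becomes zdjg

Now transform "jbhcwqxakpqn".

nqkh

Each output is the input with this applied: keep one character in every 3, starting at position 3 (positions 3rd, 6th, 9th, ...), then swap the first and last characters.
"jbhcwqxakpqn" → "hqkn" → "nqkh".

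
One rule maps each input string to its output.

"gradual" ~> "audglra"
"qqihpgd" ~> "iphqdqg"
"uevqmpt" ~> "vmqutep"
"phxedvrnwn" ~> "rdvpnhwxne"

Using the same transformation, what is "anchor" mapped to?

ocharn

The rule is to take characters alternately from the front and the back (1st, last, 2nd, 2nd-last, ...), then move the last 3 characters to the front (rotate right by 3).
"anchor" → "ocharn".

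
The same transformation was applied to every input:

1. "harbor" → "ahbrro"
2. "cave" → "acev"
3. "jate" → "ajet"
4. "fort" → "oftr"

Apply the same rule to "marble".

The pattern: swap each adjacent pair of characters (1↔2, 3↔4, ...).
Applying that to "marble" gives "ambrel".

ambrel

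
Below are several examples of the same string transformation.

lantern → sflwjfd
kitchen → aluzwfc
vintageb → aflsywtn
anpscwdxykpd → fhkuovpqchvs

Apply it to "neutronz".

wmljgfrf

The rule is to shift every letter 8 places backward in the alphabet (wrapping around), then move the first character to the end.
Applying both steps to "neutronz": "fwmljgfr", then "wmljgfrf".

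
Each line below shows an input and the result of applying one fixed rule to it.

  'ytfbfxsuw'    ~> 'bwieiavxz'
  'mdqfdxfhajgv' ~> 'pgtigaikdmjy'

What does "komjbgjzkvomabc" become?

nrpmejmcnyrpdef

Rule — shift every letter 3 places forward in the alphabet (wrapping around).
On "komjbgjzkvomabc" that produces "nrpmejmcnyrpdef".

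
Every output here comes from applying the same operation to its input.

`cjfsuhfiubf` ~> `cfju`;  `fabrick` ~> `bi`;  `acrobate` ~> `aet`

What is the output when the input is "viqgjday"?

What's happening: sort the characters into alphabetical order, then keep one character in every 3, starting at position 2 (positions 2nd, 5th, 8th, ...).
On "viqgjday" that produces "djy".

djy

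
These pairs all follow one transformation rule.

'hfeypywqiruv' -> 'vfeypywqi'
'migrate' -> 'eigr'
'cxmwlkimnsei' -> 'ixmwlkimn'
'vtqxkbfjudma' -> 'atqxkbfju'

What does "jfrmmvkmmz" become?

In each case the input is transformed by: swap the first and last characters, then delete the last 3 characters.
On "jfrmmvkmmz": the first step gives "zfrmmvkmmj", and the second then gives "zfrmmvk".

zfrmmvk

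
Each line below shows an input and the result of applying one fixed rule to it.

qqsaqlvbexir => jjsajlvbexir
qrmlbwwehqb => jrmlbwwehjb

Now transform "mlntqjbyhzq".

The pattern: replace every "q" with "j".
So "mlntqjbyhzq" becomes "mlntjjbyhzj".

mlntjjbyhzj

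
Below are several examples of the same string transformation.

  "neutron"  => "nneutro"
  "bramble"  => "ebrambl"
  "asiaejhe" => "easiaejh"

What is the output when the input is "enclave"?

eenclav

In each case the input is transformed by: move the last character to the front.
So "enclave" becomes "eenclav".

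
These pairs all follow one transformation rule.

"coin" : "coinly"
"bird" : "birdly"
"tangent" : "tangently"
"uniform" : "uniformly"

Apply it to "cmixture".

Rule — append "ly".
So "cmixture" becomes "cmixturely".

cmixturely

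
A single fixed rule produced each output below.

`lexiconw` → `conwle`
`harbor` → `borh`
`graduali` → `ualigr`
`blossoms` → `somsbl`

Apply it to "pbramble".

mblepb

Each output is the input with this applied: swap the front and back halves of the string, then delete the last 2 characters.
On "pbramble": the first step gives "mblepbra", and the second then gives "mblepb".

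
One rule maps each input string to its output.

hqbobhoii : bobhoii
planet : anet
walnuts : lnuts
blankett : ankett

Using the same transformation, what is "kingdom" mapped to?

The rule is to delete the first 2 characters.
So "kingdom" becomes "ngdom".

ngdom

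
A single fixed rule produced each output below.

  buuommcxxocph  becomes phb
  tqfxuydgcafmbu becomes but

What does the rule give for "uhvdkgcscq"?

In each case the input is transformed by: move the last 2 characters to the front (rotate right by 2), then keep only the first 3 characters.
Doing the same to "uhvdkgcscq": "cqu".

cqu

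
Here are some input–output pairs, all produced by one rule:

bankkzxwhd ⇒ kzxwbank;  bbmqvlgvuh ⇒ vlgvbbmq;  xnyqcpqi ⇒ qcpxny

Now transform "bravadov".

Rule — delete the last 2 characters, then swap the front and back halves of the string.
Applying both steps to "bravadov": "bravad", then "vadbra".

vadbra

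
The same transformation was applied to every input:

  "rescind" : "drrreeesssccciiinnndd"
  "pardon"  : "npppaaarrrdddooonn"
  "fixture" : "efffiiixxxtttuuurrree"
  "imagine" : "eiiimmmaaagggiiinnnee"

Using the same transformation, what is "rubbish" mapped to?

hrrruuubbbbbbiiissshh

Rule — repeat every character 3 times, then move the last character to the front.
Working it through for "rubbish": intermediate "rrruuubbbbbbiiissshhh", final "hrrruuubbbbbbiiissshh".
(Check on "rescind": → "rrreeesssccciiinnnddd" → "drrreeesssccciiinnndd" ✓)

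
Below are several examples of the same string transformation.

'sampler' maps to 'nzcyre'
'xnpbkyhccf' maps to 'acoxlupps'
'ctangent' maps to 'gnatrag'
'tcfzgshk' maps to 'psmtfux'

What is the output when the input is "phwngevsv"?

ujatrifi

In each case the input is transformed by: delete the first character, then shift every letter 13 places forward in the alphabet (wrapping around) — i.e. ROT13.
Applying both steps to "phwngevsv": "hwngevsv", then "ujatrifi".
(Check on "sampler": → "ampler" → "nzcyre" ✓)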